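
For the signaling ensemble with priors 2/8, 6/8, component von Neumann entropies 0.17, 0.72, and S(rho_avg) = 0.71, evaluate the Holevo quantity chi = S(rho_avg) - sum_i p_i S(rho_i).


chi = S(rho) - sum_i p_i * S(rho_i)
Weighted entropy = 2/8 * 0.17 + 6/8 * 0.72
= 0.5825
chi = 0.71 - 0.5825
= 0.1275

0.1275


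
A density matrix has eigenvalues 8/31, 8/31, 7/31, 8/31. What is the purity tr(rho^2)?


tr(rho^2) = sum of eigenvalues squared
= (8/31)^2 + (8/31)^2 + (7/31)^2 + (8/31)^2
= (64 + 64 + 49 + 64) / 961
= 241/961
= 0.2508

0.2508


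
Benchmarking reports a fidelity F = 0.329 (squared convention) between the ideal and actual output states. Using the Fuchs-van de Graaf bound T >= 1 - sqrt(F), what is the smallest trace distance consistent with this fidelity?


Fuchs-van de Graaf (squared-fidelity convention): 1 - sqrt(F) <= T <= sqrt(1 - F).
Lower bound: T >= 1 - sqrt(F)
sqrt(F) = sqrt(0.329) = 0.5736
T >= 1 - 0.5736
T >= 0.4264

0.4264


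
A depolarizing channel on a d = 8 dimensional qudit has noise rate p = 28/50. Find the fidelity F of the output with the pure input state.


F = (1-p) + p/d
= (1 - 0.5600) + 0.5600/8
= 0.4400 + 0.0700
= 0.5100

0.5100


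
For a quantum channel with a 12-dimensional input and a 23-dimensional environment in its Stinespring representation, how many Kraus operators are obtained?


Tracing out the environment in an orthonormal basis {|i>_E} gives Kraus operators K_i = <i|_E U |0>_E.
Number of Kraus operators = dim(H_env) = d_env
= 23

23


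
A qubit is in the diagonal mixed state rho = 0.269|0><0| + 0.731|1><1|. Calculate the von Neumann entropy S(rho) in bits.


S = -p*log2(p) - (1-p)*log2(1-p)
p = 0.2690, 1-p = 0.7310
= -0.2690 * log2(0.2690) - 0.7310 * log2(0.7310)
= -(-0.5096) - (-0.3305)
= 0.8400

0.8400


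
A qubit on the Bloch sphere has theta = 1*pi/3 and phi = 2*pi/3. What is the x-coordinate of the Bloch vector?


theta = 1.0472, phi = 2.0944
r_x = sin(theta)*cos(phi) = 0.8660 * -0.5000
r_x = -0.4330

-0.4330


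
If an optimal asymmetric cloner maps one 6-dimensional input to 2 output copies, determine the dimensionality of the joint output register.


Output space = H^(tensor 2) where dim(H) = 6
dim = 6^2
= 36

36


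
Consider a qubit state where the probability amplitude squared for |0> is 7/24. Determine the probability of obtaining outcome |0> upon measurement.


|alpha|^2 = 7/24 = 0.2917
|beta|^2 = 1 - 7/24 = 17/24 = 0.7083
P(|0>) = |alpha|^2 = 0.2917

0.2917


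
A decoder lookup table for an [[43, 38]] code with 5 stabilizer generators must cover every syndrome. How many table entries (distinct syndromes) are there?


Each stabilizer generator gives a binary (+1 or -1) measurement outcome.
With 5 independent generators:
Total syndromes = 2^5
= 32

32


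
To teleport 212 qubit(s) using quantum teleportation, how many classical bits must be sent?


Quantum teleportation requires 2 classical bits per qubit teleported.
212 qubit(s) -> 2 * 212 = 424 classical bits

424


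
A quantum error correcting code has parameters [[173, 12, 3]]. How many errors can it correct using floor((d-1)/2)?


Code parameters: [[173, 12, 3]], distance d = 3.
Number of correctable errors = floor((d-1)/2)
= floor((3 - 1)/2)
= floor(2/2)
= 1

1


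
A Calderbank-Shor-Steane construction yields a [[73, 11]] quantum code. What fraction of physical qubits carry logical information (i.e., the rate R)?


Code rate R = k/n
= 11/73
= 0.1507

0.1507


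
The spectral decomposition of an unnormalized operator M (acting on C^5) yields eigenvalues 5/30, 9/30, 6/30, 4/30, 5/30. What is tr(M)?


tr(M) = sum of eigenvalues
= 5/30 + 9/30 + 6/30 + 4/30 + 5/30
= 29/30
= 0.9667

0.9667


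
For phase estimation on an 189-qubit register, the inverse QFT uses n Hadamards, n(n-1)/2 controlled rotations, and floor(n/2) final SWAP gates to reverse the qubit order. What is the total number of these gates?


Hadamard gates: 189
Controlled rotations: n*(n-1)/2 = 189*188/2 = 17766
SWAP gates: floor(n/2) = floor(189/2) = 94
Total = 189 + 17766 + 94
= 18049

18049


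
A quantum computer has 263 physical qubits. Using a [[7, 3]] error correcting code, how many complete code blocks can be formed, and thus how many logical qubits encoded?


Each code block uses 7 physical qubits for 3 logical qubit(s).
Number of complete blocks = floor(263 / 7) = 37
Logical qubits = 37 * 3
= 111

111


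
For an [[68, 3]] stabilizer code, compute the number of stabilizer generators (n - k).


For an [[n,k]] stabilizer code:
Number of stabilizer generators = n - k
= 68 - 3
= 65

65


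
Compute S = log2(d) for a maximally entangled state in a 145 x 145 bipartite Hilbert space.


For a maximally entangled state in d x d:
S = log2(d) = log2(145)
= 7.1799

7.1799


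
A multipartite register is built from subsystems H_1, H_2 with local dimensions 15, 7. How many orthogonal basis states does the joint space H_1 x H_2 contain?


dim(H_1 x H_2) = 15 * 7
= 105

105


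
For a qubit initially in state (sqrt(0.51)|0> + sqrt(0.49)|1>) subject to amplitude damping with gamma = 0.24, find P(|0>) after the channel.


For amplitude damping with parameter gamma on state sqrt(a)|0> + sqrt(b)|1>:
alpha^2 = 0.51, beta^2 = 0.49
P(|0>) = alpha^2 + gamma * beta^2
= 0.51 + 0.24 * 0.49
= 0.51 + 0.1176
= 0.6276

0.6276


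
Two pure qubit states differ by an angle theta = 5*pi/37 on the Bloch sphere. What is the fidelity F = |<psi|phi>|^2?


For states separated by angle theta on Bloch sphere:
F = cos^2(theta/2)
theta = 5*pi/37 = 0.4245
theta/2 = 0.2123
cos(theta/2) = 0.9776
F = 0.9556

0.9556


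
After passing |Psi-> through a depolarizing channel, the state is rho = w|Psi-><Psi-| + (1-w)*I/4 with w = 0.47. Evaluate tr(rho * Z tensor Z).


|Psi-> = (|01> - |10>)/sqrt(2)
For the pure Bell state, <Z_A Z_B> = -1 (Bell-state Pauli correlator).
The maximally-mixed part I/4 has tr(I/4 * P tensor P) = 0 for any traceless Pauli P.
So <Z_A Z_B>_rho = w * (-1) + (1 - w) * 0
= 0.47 * (-1)
= -0.4700

-0.4700


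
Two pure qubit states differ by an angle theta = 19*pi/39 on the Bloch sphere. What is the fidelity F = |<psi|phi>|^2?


For states separated by angle theta on Bloch sphere:
F = cos^2(theta/2)
theta = 19*pi/39 = 1.5305
theta/2 = 0.7653
cos(theta/2) = 0.7212
F = 0.5201

0.5201


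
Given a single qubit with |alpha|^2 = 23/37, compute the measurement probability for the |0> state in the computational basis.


|alpha|^2 = 23/37 = 0.6216
|beta|^2 = 1 - 23/37 = 14/37 = 0.3784
P(|0>) = |alpha|^2 = 0.6216

0.6216


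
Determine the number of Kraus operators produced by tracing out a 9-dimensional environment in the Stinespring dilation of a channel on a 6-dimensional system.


Tracing out the environment in an orthonormal basis {|i>_E} gives Kraus operators K_i = <i|_E U |0>_E.
Number of Kraus operators = dim(H_env) = d_env
= 9

9


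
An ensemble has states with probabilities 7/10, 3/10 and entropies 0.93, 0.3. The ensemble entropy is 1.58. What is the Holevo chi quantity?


chi = S(rho) - sum_i p_i * S(rho_i)
Weighted entropy = 7/10 * 0.93 + 3/10 * 0.3
= 0.7410
chi = 1.58 - 0.7410
= 0.8390

0.8390


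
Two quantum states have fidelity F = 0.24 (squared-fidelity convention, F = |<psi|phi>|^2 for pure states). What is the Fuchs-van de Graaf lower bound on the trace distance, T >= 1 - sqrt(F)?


Fuchs-van de Graaf (squared-fidelity convention): 1 - sqrt(F) <= T <= sqrt(1 - F).
Lower bound: T >= 1 - sqrt(F)
sqrt(F) = sqrt(0.24) = 0.4899
T >= 1 - 0.4899
T >= 0.5101

0.5101


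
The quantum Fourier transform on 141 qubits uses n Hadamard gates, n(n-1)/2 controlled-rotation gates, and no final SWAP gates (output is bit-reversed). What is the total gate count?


Hadamard gates: 141
Controlled rotations: n*(n-1)/2 = 141*140/2 = 9870
SWAP gates: 0 (omitted)
Total = 141 + 9870
= 10011

10011


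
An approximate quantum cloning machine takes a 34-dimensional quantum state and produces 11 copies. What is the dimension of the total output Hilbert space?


Output space = H^(tensor 11) where dim(H) = 34
dim = 34^11
= 1156 (after 2 factors)
= 39304 (after 3 factors)
= 1336336 (after 4 factors)
= 45435424 (after 5 factors)
= 1544804416 (after 6 factors)
= 52523350144 (after 7 factors)
= 1785793904896 (after 8 factors)
= 60716992766464 (after 9 factors)
= 2064377754059776 (after 10 factors)
= 70188843638032384 (after 11 factors)
= 70188843638032384

70188843638032384


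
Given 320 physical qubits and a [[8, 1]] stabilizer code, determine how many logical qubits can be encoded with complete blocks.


Each code block uses 8 physical qubits for 1 logical qubit(s).
Number of complete blocks = floor(320 / 8) = 40
Logical qubits = 40 * 1
= 40

40


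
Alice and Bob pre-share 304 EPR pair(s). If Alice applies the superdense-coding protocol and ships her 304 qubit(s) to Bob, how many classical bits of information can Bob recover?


Superdense coding allows 2 classical bits per shared entangled pair.
304 pair(s) -> 2 * 304 = 608 classical bits

608


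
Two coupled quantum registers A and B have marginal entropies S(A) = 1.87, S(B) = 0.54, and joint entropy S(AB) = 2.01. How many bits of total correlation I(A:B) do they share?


I(A:B) = S(A) + S(B) - S(AB)
= 1.87 + 0.54 - 2.01
= 0.4000

0.4000


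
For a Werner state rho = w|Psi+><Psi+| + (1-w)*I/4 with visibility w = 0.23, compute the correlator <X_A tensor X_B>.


|Psi+> = (|01> + |10>)/sqrt(2)
For the pure Bell state, <X_A X_B> = +1 (Bell-state Pauli correlator).
The maximally-mixed part I/4 has tr(I/4 * P tensor P) = 0 for any traceless Pauli P.
So <X_A X_B>_rho = w * (+1) + (1 - w) * 0
= 0.23 * (+1)
= 0.2300

0.2300


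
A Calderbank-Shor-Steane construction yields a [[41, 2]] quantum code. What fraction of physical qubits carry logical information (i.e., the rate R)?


Code rate R = k/n
= 2/41
= 0.0488

0.0488


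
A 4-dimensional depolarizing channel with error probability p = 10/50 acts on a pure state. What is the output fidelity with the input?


F = (1-p) + p/d
= (1 - 0.2000) + 0.2000/4
= 0.8000 + 0.0500
= 0.8500

0.8500


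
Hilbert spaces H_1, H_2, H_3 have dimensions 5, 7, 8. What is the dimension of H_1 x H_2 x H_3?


dim(H_1 x H_2 x H_3) = 5 * 7 * 8
= 35 * 8
= 280

280


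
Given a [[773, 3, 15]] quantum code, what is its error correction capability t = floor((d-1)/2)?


Code parameters: [[773, 3, 15]], distance d = 15.
Number of correctable errors = floor((d-1)/2)
= floor((15 - 1)/2)
= floor(14/2)
= 7

7


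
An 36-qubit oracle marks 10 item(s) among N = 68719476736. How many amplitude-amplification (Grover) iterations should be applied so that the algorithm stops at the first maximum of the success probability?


After j Grover iterations the success probability is P(j) = sin^2((2j+1)*theta), where sin(theta) = sqrt(k/N).
N = 2^36 = 68719476736, k = 10
sin(theta) = sqrt(k/N) = 1.206313194e-05
theta = arcsin(sqrt(k/N)) = 1.206313194e-05 rad
P(j) reaches its first maximum when (2j+1)*theta is as close as possible to pi/2, i.e. j = round(pi/(4*theta) - 1/2).
pi/(4*theta) - 1/2 = 65106.8177
(For comparison, the common estimate pi/4 * sqrt(N/k) = 65107.3177; the exact maximiser is used here.)
Optimal iterations = 65107

65107


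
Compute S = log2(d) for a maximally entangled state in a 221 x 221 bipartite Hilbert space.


For a maximally entangled state in d x d:
S = log2(d) = log2(221)
= 7.7879

7.7879


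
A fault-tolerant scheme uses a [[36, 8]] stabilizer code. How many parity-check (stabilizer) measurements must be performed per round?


For an [[n,k]] stabilizer code:
Number of stabilizer generators = n - k
= 36 - 8
= 28

28


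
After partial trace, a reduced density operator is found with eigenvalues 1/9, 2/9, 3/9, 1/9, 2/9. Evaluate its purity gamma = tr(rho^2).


tr(rho^2) = sum of eigenvalues squared
= (1/9)^2 + (2/9)^2 + (3/9)^2 + (1/9)^2 + (2/9)^2
= (1 + 4 + 9 + 1 + 4) / 81
= 19/81
= 0.2346

0.2346


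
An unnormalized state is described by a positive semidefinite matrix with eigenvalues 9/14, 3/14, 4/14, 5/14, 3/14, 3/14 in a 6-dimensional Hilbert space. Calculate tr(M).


tr(M) = sum of eigenvalues
= 9/14 + 3/14 + 4/14 + 5/14 + 3/14 + 3/14
= 27/14
= 1.9286

1.9286


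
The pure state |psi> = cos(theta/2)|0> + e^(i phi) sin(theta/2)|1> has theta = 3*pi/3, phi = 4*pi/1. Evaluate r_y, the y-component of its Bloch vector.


theta = 3.1416, phi = 12.5664
r_y = sin(theta)*sin(phi) = 0.0000 * 0.0000
r_y = 0.0000

0.0000


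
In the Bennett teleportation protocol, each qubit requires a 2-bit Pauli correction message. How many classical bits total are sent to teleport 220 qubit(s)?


Quantum teleportation requires 2 classical bits per qubit teleported.
220 qubit(s) -> 2 * 220 = 440 classical bits

440


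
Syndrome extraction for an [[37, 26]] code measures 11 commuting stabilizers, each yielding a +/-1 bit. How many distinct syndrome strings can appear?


Each stabilizer generator gives a binary (+1 or -1) measurement outcome.
With 11 independent generators:
Total syndromes = 2^11
= 2048

2048


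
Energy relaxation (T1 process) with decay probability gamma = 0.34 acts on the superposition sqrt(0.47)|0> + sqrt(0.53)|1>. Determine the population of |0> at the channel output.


For amplitude damping with parameter gamma on state sqrt(a)|0> + sqrt(b)|1>:
alpha^2 = 0.47, beta^2 = 0.53
P(|0>) = alpha^2 + gamma * beta^2
= 0.47 + 0.34 * 0.53
= 0.47 + 0.1802
= 0.6502

0.6502


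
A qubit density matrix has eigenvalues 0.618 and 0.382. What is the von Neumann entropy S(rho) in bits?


S = -p*log2(p) - (1-p)*log2(1-p)
p = 0.6180, 1-p = 0.3820
= -0.6180 * log2(0.6180) - 0.3820 * log2(0.3820)
= -(-0.4291) - (-0.5304)
= 0.9594

0.9594


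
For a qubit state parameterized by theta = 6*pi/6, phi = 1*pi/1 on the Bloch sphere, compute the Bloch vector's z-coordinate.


theta = 3.1416, phi = 3.1416
r_z = cos(theta) = -1.0000

-1.0000


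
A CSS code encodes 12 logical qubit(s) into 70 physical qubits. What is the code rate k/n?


Code rate R = k/n
= 12/70
= 0.1714

0.1714


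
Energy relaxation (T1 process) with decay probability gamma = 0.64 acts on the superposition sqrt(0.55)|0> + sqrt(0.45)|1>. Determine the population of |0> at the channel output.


For amplitude damping with parameter gamma on state sqrt(a)|0> + sqrt(b)|1>:
alpha^2 = 0.55, beta^2 = 0.45
P(|0>) = alpha^2 + gamma * beta^2
= 0.55 + 0.64 * 0.45
= 0.55 + 0.2880
= 0.8380

0.8380


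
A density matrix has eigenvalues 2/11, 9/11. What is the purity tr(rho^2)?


tr(rho^2) = sum of eigenvalues squared
= (2/11)^2 + (9/11)^2
= (4 + 81) / 121
= 85/121
= 0.7025

0.7025


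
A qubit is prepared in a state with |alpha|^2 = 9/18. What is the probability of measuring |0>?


|alpha|^2 = 9/18 = 0.5000
|beta|^2 = 1 - 9/18 = 9/18 = 0.5000
P(|0>) = |alpha|^2 = 0.5000

0.5000


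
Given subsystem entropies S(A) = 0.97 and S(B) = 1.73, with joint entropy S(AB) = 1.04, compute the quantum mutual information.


I(A:B) = S(A) + S(B) - S(AB)
= 0.97 + 1.73 - 1.04
= 1.6600

1.6600


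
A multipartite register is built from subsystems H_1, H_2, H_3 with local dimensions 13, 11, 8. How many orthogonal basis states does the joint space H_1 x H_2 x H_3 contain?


dim(H_1 x H_2 x H_3) = 13 * 11 * 8
= 143 * 8
= 1144

1144


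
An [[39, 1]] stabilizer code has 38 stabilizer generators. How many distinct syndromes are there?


Each stabilizer generator gives a binary (+1 or -1) measurement outcome.
With 38 independent generators:
Total syndromes = 2^38
= 274877906944

274877906944


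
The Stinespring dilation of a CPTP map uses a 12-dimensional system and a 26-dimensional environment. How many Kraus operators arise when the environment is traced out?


Tracing out the environment in an orthonormal basis {|i>_E} gives Kraus operators K_i = <i|_E U |0>_E.
Number of Kraus operators = dim(H_env) = d_env
= 26

26


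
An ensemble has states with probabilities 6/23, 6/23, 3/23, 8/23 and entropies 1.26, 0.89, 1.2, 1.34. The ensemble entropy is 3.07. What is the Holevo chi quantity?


chi = S(rho) - sum_i p_i * S(rho_i)
Weighted entropy = 6/23 * 1.26 + 6/23 * 0.89 + 3/23 * 1.2 + 8/23 * 1.34
= 1.1835
chi = 3.07 - 1.1835
= 1.8865

1.8865


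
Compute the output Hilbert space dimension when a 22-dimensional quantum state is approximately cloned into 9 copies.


Output space = H^(tensor 9) where dim(H) = 22
dim = 22^9
= 484 (after 2 factors)
= 10648 (after 3 factors)
= 234256 (after 4 factors)
= 5153632 (after 5 factors)
= 113379904 (after 6 factors)
= 2494357888 (after 7 factors)
= 54875873536 (after 8 factors)
= 1207269217792 (after 9 factors)
= 1207269217792

1207269217792


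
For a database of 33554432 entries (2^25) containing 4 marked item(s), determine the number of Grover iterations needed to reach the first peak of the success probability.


After j Grover iterations the success probability is P(j) = sin^2((2j+1)*theta), where sin(theta) = sqrt(k/N).
N = 2^25 = 33554432, k = 4
sin(theta) = sqrt(k/N) = 0.000345266983
theta = arcsin(sqrt(k/N)) = 0.0003452669899 rad
P(j) reaches its first maximum when (2j+1)*theta is as close as possible to pi/2, i.e. j = round(pi/(4*theta) - 1/2).
pi/(4*theta) - 1/2 = 2274.2560
(For comparison, the common estimate pi/4 * sqrt(N/k) = 2274.7561; the exact maximiser is used here.)
Optimal iterations = 2274

2274


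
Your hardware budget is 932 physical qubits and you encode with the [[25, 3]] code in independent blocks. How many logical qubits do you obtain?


Each code block uses 25 physical qubits for 3 logical qubit(s).
Number of complete blocks = floor(932 / 25) = 37
Logical qubits = 37 * 3
= 111

111


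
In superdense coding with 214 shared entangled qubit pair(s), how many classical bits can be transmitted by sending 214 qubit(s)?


Superdense coding allows 2 classical bits per shared entangled pair.
214 pair(s) -> 2 * 214 = 428 classical bits

428


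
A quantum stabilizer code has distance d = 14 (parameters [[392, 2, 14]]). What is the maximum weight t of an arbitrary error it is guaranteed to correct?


Code parameters: [[392, 2, 14]], distance d = 14.
Number of correctable errors = floor((d-1)/2)
= floor((14 - 1)/2)
= floor(13/2)
= 6

6


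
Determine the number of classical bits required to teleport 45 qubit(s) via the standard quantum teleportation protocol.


Quantum teleportation requires 2 classical bits per qubit teleported.
45 qubit(s) -> 2 * 45 = 90 classical bits

90


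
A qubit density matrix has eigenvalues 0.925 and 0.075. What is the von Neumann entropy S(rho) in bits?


S = -p*log2(p) - (1-p)*log2(1-p)
p = 0.9250, 1-p = 0.0750
= -0.9250 * log2(0.9250) - 0.0750 * log2(0.0750)
= -(-0.1040) - (-0.2803)
= 0.3843

0.3843


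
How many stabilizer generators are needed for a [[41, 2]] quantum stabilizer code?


For an [[n,k]] stabilizer code:
Number of stabilizer generators = n - k
= 41 - 2
= 39

39


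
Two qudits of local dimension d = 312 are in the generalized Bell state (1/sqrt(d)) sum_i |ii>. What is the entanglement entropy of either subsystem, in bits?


For a maximally entangled state in d x d:
S = log2(d) = log2(312)
= 8.2854

8.2854


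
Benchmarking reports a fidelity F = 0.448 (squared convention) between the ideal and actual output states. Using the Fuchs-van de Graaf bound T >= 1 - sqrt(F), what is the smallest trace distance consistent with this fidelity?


Fuchs-van de Graaf (squared-fidelity convention): 1 - sqrt(F) <= T <= sqrt(1 - F).
Lower bound: T >= 1 - sqrt(F)
sqrt(F) = sqrt(0.448) = 0.6693
T >= 1 - 0.6693
T >= 0.3307

0.3307


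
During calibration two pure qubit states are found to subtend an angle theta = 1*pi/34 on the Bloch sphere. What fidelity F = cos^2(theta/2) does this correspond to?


For states separated by angle theta on Bloch sphere:
F = cos^2(theta/2)
theta = 1*pi/34 = 0.0924
theta/2 = 0.0462
cos(theta/2) = 0.9989
F = 0.9979

0.9979


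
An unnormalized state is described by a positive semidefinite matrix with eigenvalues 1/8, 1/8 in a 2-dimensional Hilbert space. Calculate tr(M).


tr(M) = sum of eigenvalues
= 1/8 + 1/8
= 2/8
= 0.2500

0.2500


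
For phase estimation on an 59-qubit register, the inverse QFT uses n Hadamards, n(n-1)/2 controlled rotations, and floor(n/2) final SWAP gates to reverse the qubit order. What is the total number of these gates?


Hadamard gates: 59
Controlled rotations: n*(n-1)/2 = 59*58/2 = 1711
SWAP gates: floor(n/2) = floor(59/2) = 29
Total = 59 + 1711 + 29
= 1799

1799


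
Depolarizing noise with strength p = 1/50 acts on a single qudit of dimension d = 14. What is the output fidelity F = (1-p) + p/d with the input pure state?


F = (1-p) + p/d
= (1 - 0.0200) + 0.0200/14
= 0.9800 + 0.0014
= 0.9814

0.9814


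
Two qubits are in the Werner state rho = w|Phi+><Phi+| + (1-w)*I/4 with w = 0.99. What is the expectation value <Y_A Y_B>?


|Phi+> = (|00> + |11>)/sqrt(2)
For the pure Bell state, <Y_A Y_B> = -1 (Bell-state Pauli correlator).
The maximally-mixed part I/4 has tr(I/4 * P tensor P) = 0 for any traceless Pauli P.
So <Y_A Y_B>_rho = w * (-1) + (1 - w) * 0
= 0.99 * (-1)
= -0.9900

-0.9900


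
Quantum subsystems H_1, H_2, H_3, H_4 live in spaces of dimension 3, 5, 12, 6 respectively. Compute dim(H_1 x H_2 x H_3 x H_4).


dim(H_1 x H_2 x H_3 x H_4) = 3 * 5 * 12 * 6
= 15 * 12 * 6
= 180 * 6
= 1080

1080


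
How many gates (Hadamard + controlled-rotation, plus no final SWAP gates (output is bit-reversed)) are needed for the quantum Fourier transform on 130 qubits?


Hadamard gates: 130
Controlled rotations: n*(n-1)/2 = 130*129/2 = 8385
SWAP gates: 0 (omitted)
Total = 130 + 8385
= 8515

8515


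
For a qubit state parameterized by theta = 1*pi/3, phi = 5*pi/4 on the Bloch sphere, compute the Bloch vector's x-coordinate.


theta = 1.0472, phi = 3.9270
r_x = sin(theta)*cos(phi) = 0.8660 * -0.7071
r_x = -0.6124

-0.6124


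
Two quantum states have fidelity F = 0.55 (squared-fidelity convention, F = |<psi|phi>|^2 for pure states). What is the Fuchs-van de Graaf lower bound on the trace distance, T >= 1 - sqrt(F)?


Fuchs-van de Graaf (squared-fidelity convention): 1 - sqrt(F) <= T <= sqrt(1 - F).
Lower bound: T >= 1 - sqrt(F)
sqrt(F) = sqrt(0.55) = 0.7416
T >= 1 - 0.7416
T >= 0.2584

0.2584


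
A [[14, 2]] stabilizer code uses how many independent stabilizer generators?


For an [[n,k]] stabilizer code:
Number of stabilizer generators = n - k
= 14 - 2
= 12

12


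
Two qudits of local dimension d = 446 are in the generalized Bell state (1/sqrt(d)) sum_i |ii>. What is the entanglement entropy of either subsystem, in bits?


For a maximally entangled state in d x d:
S = log2(d) = log2(446)
= 8.8009

8.8009


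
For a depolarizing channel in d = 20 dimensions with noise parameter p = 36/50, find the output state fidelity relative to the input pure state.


F = (1-p) + p/d
= (1 - 0.7200) + 0.7200/20
= 0.2800 + 0.0360
= 0.3160

0.3160


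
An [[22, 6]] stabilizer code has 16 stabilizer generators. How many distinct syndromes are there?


Each stabilizer generator gives a binary (+1 or -1) measurement outcome.
With 16 independent generators:
Total syndromes = 2^16
= 65536

65536


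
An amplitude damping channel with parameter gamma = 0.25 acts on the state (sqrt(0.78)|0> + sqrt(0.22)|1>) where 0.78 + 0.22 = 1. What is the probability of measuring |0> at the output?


For amplitude damping with parameter gamma on state sqrt(a)|0> + sqrt(b)|1>:
alpha^2 = 0.78, beta^2 = 0.22
P(|0>) = alpha^2 + gamma * beta^2
= 0.78 + 0.25 * 0.22
= 0.78 + 0.0550
= 0.8350

0.8350


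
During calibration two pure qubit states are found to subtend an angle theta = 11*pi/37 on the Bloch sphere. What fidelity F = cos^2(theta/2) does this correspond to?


For states separated by angle theta on Bloch sphere:
F = cos^2(theta/2)
theta = 11*pi/37 = 0.9340
theta/2 = 0.4670
cos(theta/2) = 0.8929
F = 0.7973

0.7973


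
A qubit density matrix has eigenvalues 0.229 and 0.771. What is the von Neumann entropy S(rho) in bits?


S = -p*log2(p) - (1-p)*log2(1-p)
p = 0.2290, 1-p = 0.7710
= -0.2290 * log2(0.2290) - 0.7710 * log2(0.7710)
= -(-0.4870) - (-0.2893)
= 0.7763

0.7763


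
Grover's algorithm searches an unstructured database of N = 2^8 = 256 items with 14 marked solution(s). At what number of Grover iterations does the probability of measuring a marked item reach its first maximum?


After j Grover iterations the success probability is P(j) = sin^2((2j+1)*theta), where sin(theta) = sqrt(k/N).
N = 2^8 = 256, k = 14
sin(theta) = sqrt(k/N) = 0.2338535867
theta = arcsin(sqrt(k/N)) = 0.2360392927 rad
P(j) reaches its first maximum when (2j+1)*theta is as close as possible to pi/2, i.e. j = round(pi/(4*theta) - 1/2).
pi/(4*theta) - 1/2 = 2.8274
(For comparison, the common estimate pi/4 * sqrt(N/k) = 3.3585; the exact maximiser is used here.)
Optimal iterations = 3

3


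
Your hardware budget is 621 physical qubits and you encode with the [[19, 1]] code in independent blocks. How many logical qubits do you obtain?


Each code block uses 19 physical qubits for 1 logical qubit(s).
Number of complete blocks = floor(621 / 19) = 32
Logical qubits = 32 * 1
= 32

32


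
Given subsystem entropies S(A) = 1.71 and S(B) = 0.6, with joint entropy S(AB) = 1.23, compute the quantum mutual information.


I(A:B) = S(A) + S(B) - S(AB)
= 1.71 + 0.6 - 1.23
= 1.0800

1.0800


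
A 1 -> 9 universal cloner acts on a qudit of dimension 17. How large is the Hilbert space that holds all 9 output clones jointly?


Output space = H^(tensor 9) where dim(H) = 17
dim = 17^9
= 289 (after 2 factors)
= 4913 (after 3 factors)
= 83521 (after 4 factors)
= 1419857 (after 5 factors)
= 24137569 (after 6 factors)
= 410338673 (after 7 factors)
= 6975757441 (after 8 factors)
= 118587876497 (after 9 factors)
= 118587876497

118587876497


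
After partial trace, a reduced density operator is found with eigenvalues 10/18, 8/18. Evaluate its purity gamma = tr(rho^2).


tr(rho^2) = sum of eigenvalues squared
= (10/18)^2 + (8/18)^2
= (100 + 64) / 324
= 164/324
= 0.5062

0.5062


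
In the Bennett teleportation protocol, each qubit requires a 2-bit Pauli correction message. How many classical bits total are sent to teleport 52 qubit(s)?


Quantum teleportation requires 2 classical bits per qubit teleported.
52 qubit(s) -> 2 * 52 = 104 classical bits

104


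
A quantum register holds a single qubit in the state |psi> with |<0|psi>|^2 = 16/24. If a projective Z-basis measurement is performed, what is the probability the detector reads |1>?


|alpha|^2 = 16/24 = 0.6667
|beta|^2 = 1 - 16/24 = 8/24 = 0.3333
P(|1>) = |beta|^2 = 0.3333

0.3333


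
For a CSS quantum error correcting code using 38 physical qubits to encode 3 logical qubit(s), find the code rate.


Code rate R = k/n
= 3/38
= 0.0789

0.0789


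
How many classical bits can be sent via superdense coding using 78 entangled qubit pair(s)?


Superdense coding allows 2 classical bits per shared entangled pair.
78 pair(s) -> 2 * 78 = 156 classical bits

156


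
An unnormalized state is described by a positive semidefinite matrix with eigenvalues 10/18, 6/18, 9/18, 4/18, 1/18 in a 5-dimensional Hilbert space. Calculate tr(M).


tr(M) = sum of eigenvalues
= 10/18 + 6/18 + 9/18 + 4/18 + 1/18
= 30/18
= 1.6667

1.6667


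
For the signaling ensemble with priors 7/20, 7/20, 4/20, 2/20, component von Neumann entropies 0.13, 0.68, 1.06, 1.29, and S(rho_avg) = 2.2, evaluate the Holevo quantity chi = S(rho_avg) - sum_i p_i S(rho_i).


chi = S(rho) - sum_i p_i * S(rho_i)
Weighted entropy = 7/20 * 0.13 + 7/20 * 0.68 + 4/20 * 1.06 + 2/20 * 1.29
= 0.6245
chi = 2.2 - 0.6245
= 1.5755

1.5755


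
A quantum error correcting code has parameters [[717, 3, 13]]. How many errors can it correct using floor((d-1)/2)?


Code parameters: [[717, 3, 13]], distance d = 13.
Number of correctable errors = floor((d-1)/2)
= floor((13 - 1)/2)
= floor(12/2)
= 6

6


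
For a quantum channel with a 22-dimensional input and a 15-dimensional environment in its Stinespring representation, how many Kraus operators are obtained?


Tracing out the environment in an orthonormal basis {|i>_E} gives Kraus operators K_i = <i|_E U |0>_E.
Number of Kraus operators = dim(H_env) = d_env
= 15

15


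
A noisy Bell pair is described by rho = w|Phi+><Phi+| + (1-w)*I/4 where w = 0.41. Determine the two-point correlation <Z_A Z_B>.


|Phi+> = (|00> + |11>)/sqrt(2)
For the pure Bell state, <Z_A Z_B> = +1 (Bell-state Pauli correlator).
The maximally-mixed part I/4 has tr(I/4 * P tensor P) = 0 for any traceless Pauli P.
So <Z_A Z_B>_rho = w * (+1) + (1 - w) * 0
= 0.41 * (+1)
= 0.4100

0.4100


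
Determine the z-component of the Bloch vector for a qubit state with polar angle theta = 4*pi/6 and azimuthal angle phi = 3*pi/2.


theta = 2.0944, phi = 4.7124
r_z = cos(theta) = -0.5000

-0.5000


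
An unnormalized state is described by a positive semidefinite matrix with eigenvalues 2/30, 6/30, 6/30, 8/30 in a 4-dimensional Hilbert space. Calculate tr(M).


tr(M) = sum of eigenvalues
= 2/30 + 6/30 + 6/30 + 8/30
= 22/30
= 0.7333

0.7333


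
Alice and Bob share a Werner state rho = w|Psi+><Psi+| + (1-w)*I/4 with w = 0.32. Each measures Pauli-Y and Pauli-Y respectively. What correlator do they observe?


|Psi+> = (|01> + |10>)/sqrt(2)
For the pure Bell state, <Y_A Y_B> = +1 (Bell-state Pauli correlator).
The maximally-mixed part I/4 has tr(I/4 * P tensor P) = 0 for any traceless Pauli P.
So <Y_A Y_B>_rho = w * (+1) + (1 - w) * 0
= 0.32 * (+1)
= 0.3200

0.3200


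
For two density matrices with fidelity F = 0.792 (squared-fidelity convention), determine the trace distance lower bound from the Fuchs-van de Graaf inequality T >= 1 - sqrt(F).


Fuchs-van de Graaf (squared-fidelity convention): 1 - sqrt(F) <= T <= sqrt(1 - F).
Lower bound: T >= 1 - sqrt(F)
sqrt(F) = sqrt(0.792) = 0.8899
T >= 1 - 0.8899
T >= 0.1101

0.1101


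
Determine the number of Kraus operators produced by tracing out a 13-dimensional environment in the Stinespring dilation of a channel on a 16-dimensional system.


Tracing out the environment in an orthonormal basis {|i>_E} gives Kraus operators K_i = <i|_E U |0>_E.
Number of Kraus operators = dim(H_env) = d_env
= 13

13


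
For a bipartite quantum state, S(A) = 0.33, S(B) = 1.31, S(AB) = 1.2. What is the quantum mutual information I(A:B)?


I(A:B) = S(A) + S(B) - S(AB)
= 0.33 + 1.31 - 1.2
= 0.4400

0.4400


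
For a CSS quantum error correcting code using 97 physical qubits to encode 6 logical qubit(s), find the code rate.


Code rate R = k/n
= 6/97
= 0.0619

0.0619


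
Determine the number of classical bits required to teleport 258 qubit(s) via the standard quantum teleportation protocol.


Quantum teleportation requires 2 classical bits per qubit teleported.
258 qubit(s) -> 2 * 258 = 516 classical bits

516


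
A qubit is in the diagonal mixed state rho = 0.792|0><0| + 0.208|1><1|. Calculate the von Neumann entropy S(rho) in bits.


S = -p*log2(p) - (1-p)*log2(1-p)
p = 0.7920, 1-p = 0.2080
= -0.7920 * log2(0.7920) - 0.2080 * log2(0.2080)
= -(-0.2665) - (-0.4712)
= 0.7376

0.7376


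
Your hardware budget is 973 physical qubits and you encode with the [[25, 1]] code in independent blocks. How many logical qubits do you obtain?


Each code block uses 25 physical qubits for 1 logical qubit(s).
Number of complete blocks = floor(973 / 25) = 38
Logical qubits = 38 * 1
= 38

38


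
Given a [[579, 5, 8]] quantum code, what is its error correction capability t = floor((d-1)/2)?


Code parameters: [[579, 5, 8]], distance d = 8.
Number of correctable errors = floor((d-1)/2)
= floor((8 - 1)/2)
= floor(7/2)
= 3

3


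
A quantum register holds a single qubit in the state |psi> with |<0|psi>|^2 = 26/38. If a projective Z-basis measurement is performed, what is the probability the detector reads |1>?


|alpha|^2 = 26/38 = 0.6842
|beta|^2 = 1 - 26/38 = 12/38 = 0.3158
P(|1>) = |beta|^2 = 0.3158

0.3158


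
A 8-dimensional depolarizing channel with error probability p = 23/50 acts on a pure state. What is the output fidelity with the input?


F = (1-p) + p/d
= (1 - 0.4600) + 0.4600/8
= 0.5400 + 0.0575
= 0.5975

0.5975


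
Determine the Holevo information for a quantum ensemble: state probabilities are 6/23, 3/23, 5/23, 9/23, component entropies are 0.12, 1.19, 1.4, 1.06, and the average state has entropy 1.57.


chi = S(rho) - sum_i p_i * S(rho_i)
Weighted entropy = 6/23 * 0.12 + 3/23 * 1.19 + 5/23 * 1.4 + 9/23 * 1.06
= 0.9057
chi = 1.57 - 0.9057
= 0.6643

0.6643


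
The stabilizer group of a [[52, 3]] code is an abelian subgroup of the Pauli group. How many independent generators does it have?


For an [[n,k]] stabilizer code:
Number of stabilizer generators = n - k
= 52 - 3
= 49

49


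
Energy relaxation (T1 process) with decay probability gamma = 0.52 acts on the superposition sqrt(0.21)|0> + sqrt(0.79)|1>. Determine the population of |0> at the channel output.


For amplitude damping with parameter gamma on state sqrt(a)|0> + sqrt(b)|1>:
alpha^2 = 0.21, beta^2 = 0.79
P(|0>) = alpha^2 + gamma * beta^2
= 0.21 + 0.52 * 0.79
= 0.21 + 0.4108
= 0.6208

0.6208


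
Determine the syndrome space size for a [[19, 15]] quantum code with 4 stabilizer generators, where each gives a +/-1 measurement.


Each stabilizer generator gives a binary (+1 or -1) measurement outcome.
With 4 independent generators:
Total syndromes = 2^4
= 16

16


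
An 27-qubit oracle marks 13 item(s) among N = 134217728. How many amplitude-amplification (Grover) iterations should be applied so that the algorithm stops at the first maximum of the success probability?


After j Grover iterations the success probability is P(j) = sin^2((2j+1)*theta), where sin(theta) = sqrt(k/N).
N = 2^27 = 134217728, k = 13
sin(theta) = sqrt(k/N) = 0.0003112194527
theta = arcsin(sqrt(k/N)) = 0.0003112194578 rad
P(j) reaches its first maximum when (2j+1)*theta is as close as possible to pi/2, i.e. j = round(pi/(4*theta) - 1/2).
pi/(4*theta) - 1/2 = 2523.1152
(For comparison, the common estimate pi/4 * sqrt(N/k) = 2523.6153; the exact maximiser is used here.)
Optimal iterations = 2523

2523


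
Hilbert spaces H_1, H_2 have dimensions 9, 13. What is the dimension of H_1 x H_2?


dim(H_1 x H_2) = 9 * 13
= 117

117


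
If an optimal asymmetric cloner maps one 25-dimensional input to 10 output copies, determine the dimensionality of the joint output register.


Output space = H^(tensor 10) where dim(H) = 25
dim = 25^10
= 625 (after 2 factors)
= 15625 (after 3 factors)
= 390625 (after 4 factors)
= 9765625 (after 5 factors)
= 244140625 (after 6 factors)
= 6103515625 (after 7 factors)
= 152587890625 (after 8 factors)
= 3814697265625 (after 9 factors)
= 95367431640625 (after 10 factors)
= 95367431640625

95367431640625


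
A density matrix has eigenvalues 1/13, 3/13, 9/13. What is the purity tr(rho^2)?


tr(rho^2) = sum of eigenvalues squared
= (1/13)^2 + (3/13)^2 + (9/13)^2
= (1 + 9 + 81) / 169
= 91/169
= 0.5385

0.5385


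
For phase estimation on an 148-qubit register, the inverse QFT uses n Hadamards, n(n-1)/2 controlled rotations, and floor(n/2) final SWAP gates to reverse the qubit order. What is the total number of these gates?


Hadamard gates: 148
Controlled rotations: n*(n-1)/2 = 148*147/2 = 10878
SWAP gates: floor(n/2) = floor(148/2) = 74
Total = 148 + 10878 + 74
= 11100

11100


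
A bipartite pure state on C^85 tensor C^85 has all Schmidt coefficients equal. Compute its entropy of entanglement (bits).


For a maximally entangled state in d x d:
S = log2(d) = log2(85)
= 6.4094

6.4094


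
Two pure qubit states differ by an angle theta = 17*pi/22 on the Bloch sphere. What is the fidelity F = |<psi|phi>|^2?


For states separated by angle theta on Bloch sphere:
F = cos^2(theta/2)
theta = 17*pi/22 = 2.4276
theta/2 = 1.2138
cos(theta/2) = 0.3495
F = 0.1221

0.1221


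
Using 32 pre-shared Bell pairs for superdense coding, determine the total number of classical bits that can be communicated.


Superdense coding allows 2 classical bits per shared entangled pair.
32 pair(s) -> 2 * 32 = 64 classical bits

64


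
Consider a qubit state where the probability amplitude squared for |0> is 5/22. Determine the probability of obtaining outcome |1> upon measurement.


|alpha|^2 = 5/22 = 0.2273
|beta|^2 = 1 - 5/22 = 17/22 = 0.7727
P(|1>) = |beta|^2 = 0.7727

0.7727


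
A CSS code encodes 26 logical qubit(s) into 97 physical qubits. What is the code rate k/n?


Code rate R = k/n
= 26/97
= 0.2680

0.2680


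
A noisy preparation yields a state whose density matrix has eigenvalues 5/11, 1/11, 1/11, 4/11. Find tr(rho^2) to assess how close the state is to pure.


tr(rho^2) = sum of eigenvalues squared
= (5/11)^2 + (1/11)^2 + (1/11)^2 + (4/11)^2
= (25 + 1 + 1 + 16) / 121
= 43/121
= 0.3554

0.3554


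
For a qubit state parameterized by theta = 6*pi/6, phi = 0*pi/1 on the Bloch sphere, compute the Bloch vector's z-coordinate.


theta = 3.1416, phi = 0.0000
r_z = cos(theta) = -1.0000

-1.0000


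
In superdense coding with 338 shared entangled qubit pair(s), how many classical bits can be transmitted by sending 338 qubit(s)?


Superdense coding allows 2 classical bits per shared entangled pair.
338 pair(s) -> 2 * 338 = 676 classical bits

676


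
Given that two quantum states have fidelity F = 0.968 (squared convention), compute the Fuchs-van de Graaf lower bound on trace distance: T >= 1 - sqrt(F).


Fuchs-van de Graaf (squared-fidelity convention): 1 - sqrt(F) <= T <= sqrt(1 - F).
Lower bound: T >= 1 - sqrt(F)
sqrt(F) = sqrt(0.968) = 0.9839
T >= 1 - 0.9839
T >= 0.0161

0.0161


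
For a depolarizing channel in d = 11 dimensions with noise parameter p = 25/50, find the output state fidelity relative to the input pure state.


F = (1-p) + p/d
= (1 - 0.5000) + 0.5000/11
= 0.5000 + 0.0455
= 0.5455

0.5455


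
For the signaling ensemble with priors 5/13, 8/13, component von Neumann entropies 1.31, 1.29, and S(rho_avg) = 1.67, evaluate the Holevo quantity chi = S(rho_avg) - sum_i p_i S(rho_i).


chi = S(rho) - sum_i p_i * S(rho_i)
Weighted entropy = 5/13 * 1.31 + 8/13 * 1.29
= 1.2977
chi = 1.67 - 1.2977
= 0.3723

0.3723


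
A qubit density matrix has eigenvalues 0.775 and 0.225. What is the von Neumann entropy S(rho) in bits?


S = -p*log2(p) - (1-p)*log2(1-p)
p = 0.7750, 1-p = 0.2250
= -0.7750 * log2(0.7750) - 0.2250 * log2(0.2250)
= -(-0.2850) - (-0.4842)
= 0.7692

0.7692


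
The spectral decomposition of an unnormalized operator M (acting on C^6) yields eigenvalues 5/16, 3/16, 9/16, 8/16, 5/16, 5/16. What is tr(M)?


tr(M) = sum of eigenvalues
= 5/16 + 3/16 + 9/16 + 8/16 + 5/16 + 5/16
= 35/16
= 2.1875

2.1875


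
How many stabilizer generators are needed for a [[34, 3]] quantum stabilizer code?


For an [[n,k]] stabilizer code:
Number of stabilizer generators = n - k
= 34 - 3
= 31

31


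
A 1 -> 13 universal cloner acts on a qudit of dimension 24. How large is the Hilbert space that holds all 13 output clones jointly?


Output space = H^(tensor 13) where dim(H) = 24
dim = 24^13
= 576 (after 2 factors)
= 13824 (after 3 factors)
= 331776 (after 4 factors)
= 7962624 (after 5 factors)
= 191102976 (after 6 factors)
= 4586471424 (after 7 factors)
= 110075314176 (after 8 factors)
= 2641807540224 (after 9 factors)
= 63403380965376 (after 10 factors)
= 1521681143169024 (after 11 factors)
= 36520347436056576 (after 12 factors)
= 876488338465357824 (after 13 factors)
= 876488338465357824

876488338465357824


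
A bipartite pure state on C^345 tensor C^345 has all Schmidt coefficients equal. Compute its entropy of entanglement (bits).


For a maximally entangled state in d x d:
S = log2(d) = log2(345)
= 8.4305

8.4305
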